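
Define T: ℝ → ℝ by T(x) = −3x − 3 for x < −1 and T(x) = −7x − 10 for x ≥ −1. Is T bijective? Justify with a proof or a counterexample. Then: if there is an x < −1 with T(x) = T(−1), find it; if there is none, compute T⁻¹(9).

-4

Both pieces are strictly decreasing (slopes −3 and −7), so each is injective on its own interval.
The left piece maps (−∞, −1) onto (0, ∞); the right piece maps [−1, ∞) onto (−∞, −3].
The images leave a gap (0 has no preimage), so T is not surjective, hence not bijective.
Because the two images are disjoint, no x < −1 has T(x) = T(−1), so we compute T⁻¹(9): 9 lies in (0, ∞), so solve −3x − 3 = 9: x = (9 + 3)/(−3) = −4.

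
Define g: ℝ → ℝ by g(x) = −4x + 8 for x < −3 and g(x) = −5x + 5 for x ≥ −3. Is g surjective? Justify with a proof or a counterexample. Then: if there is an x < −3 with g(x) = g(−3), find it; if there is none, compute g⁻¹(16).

-11/5

Both pieces are strictly decreasing (slopes −4 and −5), so each is injective on its own interval.
The left piece maps (−∞, −3) onto (20, ∞); the right piece maps [−3, ∞) onto (−∞, 20].
These images together cover ℝ, so g is surjective.
Because the two images are disjoint, no x < −3 has g(x) = g(−3), so we compute g⁻¹(16): 16 lies in (−∞, 20], so solve −5x + 5 = 16: x = (16 − 5)/(−5) = −11/5.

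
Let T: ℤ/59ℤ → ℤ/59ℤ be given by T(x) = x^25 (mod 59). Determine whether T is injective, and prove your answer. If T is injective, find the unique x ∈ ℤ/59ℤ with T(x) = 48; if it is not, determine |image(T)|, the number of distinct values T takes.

Since 59 is prime, the nonzero elements of ℤ/59ℤ form a cyclic group of order 58.
As gcd(25, 58) = 1, raising to the 25th power is a bijection on this group: if s^25 ≡ t^25 then (st^{−1})^25 = 1, and the only element of order dividing gcd(25, 58) = 1 is 1, so s = t.
With T(0) = 0 this makes T injective on all of ℤ/59ℤ, hence bijective (finite equal-size domain and codomain). In particular T is injective.
Since T is injective, we find the preimage of 48. The inverse of x ↦ x^25 on (ℤ/59ℤ)^× is x ↦ x^7, because 25·7 = 175 = 3·58 + 1 ≡ 1 (mod 58) and x^{58} = 1 for x ≠ 0 (Fermat). So T⁻¹(48) = 48^7 mod 59.
Repeated squaring mod 59: 48^1 ≡ 48, 48^2 ≡ 48² = 2304 ≡ 3, 48^4 ≡ 3² = 9. Since 7 = 4 + 2 + 1, 48^7 ≡ 9·3·48: 9·3 = 27, then 27·48 = 1296 ≡ 57. So 48^7 ≡ 57 (mod 59).
Hence T⁻¹(48) = 57.

57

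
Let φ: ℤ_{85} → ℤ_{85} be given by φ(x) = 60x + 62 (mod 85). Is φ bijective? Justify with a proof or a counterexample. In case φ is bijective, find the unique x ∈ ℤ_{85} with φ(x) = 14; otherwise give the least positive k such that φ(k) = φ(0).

17

We have gcd(60, 85) = 5 > 1. Taking u = 0 and v = 17: φ(0) = 62 and φ(17) = 60·17 + 62 = 1082 ≡ 62 (mod 85).
So φ(0) = φ(17) while 0 ≠ 17, hence φ is not injective, hence not bijective.
Since φ is not bijective, we find the least positive k with φ(k) = φ(0): this means 60k ≡ 0 (mod 85), i.e. 85 ∣ 60k. Since gcd(60, 85) = 5, dividing through by 5 this holds exactly when 17 ∣ 12k, and as gcd(12, 17) = 1, exactly when 17 ∣ k.
The smallest positive such k is 17.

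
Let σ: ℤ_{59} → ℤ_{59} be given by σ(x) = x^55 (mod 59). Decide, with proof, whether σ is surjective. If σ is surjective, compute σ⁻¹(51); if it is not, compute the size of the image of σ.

29

Since 59 is prime, the nonzero elements of ℤ_{59} form a cyclic group of order 58.
As gcd(55, 58) = 1, raising to the 55th power is a bijection on this group: if s^55 ≡ t^55 then (st^{−1})^55 = 1, and the only element of order dividing gcd(55, 58) = 1 is 1, so s = t.
With σ(0) = 0 this makes σ injective on all of ℤ_{59}, hence bijective (finite equal-size domain and codomain). In particular σ is surjective.
Since σ is surjective, we find the preimage of 51. The inverse of x ↦ x^55 on (ℤ_{59})^× is x ↦ x^19, because 55·19 = 1045 = 18·58 + 1 ≡ 1 (mod 58) and x^{58} = 1 for x ≠ 0 (Fermat). So σ⁻¹(51) = 51^19 mod 59.
Repeated squaring mod 59: 51^1 ≡ 51, 51^2 ≡ 51² = 2601 ≡ 5, 51^4 ≡ 5² = 25, 51^8 ≡ 25² = 625 ≡ 35, 51^16 ≡ 35² = 1225 ≡ 45. Since 19 = 16 + 2 + 1, 51^19 ≡ 45·5·51: 45·5 = 225 ≡ 48, then 48·51 = 2448 ≡ 29. So 51^19 ≡ 29 (mod 59).
Hence σ⁻¹(51) = 29.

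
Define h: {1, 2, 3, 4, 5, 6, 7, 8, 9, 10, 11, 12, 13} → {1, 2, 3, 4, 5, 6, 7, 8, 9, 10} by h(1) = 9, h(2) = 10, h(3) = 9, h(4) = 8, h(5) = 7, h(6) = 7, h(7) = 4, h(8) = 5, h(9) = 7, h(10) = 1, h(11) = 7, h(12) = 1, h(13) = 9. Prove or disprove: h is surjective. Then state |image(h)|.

No element maps to 2, so h is not surjective.
The image of h is {1, 4, 5, 7, 8, 9, 10}, which has 7 elements.

7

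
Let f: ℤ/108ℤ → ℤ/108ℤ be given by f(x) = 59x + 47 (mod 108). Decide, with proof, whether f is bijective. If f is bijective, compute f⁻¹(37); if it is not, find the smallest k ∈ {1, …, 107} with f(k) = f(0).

106

Recall that injectivity means: for all a, b in the domain, f(a) = f(b) implies a = b.
If f(a) = f(b), then 59a ≡ 59b (mod 108). Because gcd(59, 108) = 1, we may cancel 59 to get a ≡ b (mod 108).
We now compute 59⁻¹ mod 108 explicitly. Euclid's algorithm: 108 = 1·59 + 49, 59 = 1·49 + 10, 49 = 4·10 + 9, 10 = 1·9 + 1; back-substituting gives 1 = 11·59 − 6·108, so 59⁻¹ ≡ 11 (mod 108).
Then y ↦ 11(y − 47) is a two-sided inverse to f, so every y ∈ ℤ/108ℤ has a preimage.
Thus f is bijective.
Since f is bijective, we compute f⁻¹(37): solve 59x + 47 ≡ 37 (mod 108), i.e. 59x ≡ 98 (mod 108).
Multiplying by 59⁻¹ = 11 gives x ≡ 11·98 = 1078 = 9·108 + 106 ≡ 106 (mod 108).
Check: f(106) = 59·106 + 47 = 6301 = 58·108 + 37 ≡ 37 (mod 108).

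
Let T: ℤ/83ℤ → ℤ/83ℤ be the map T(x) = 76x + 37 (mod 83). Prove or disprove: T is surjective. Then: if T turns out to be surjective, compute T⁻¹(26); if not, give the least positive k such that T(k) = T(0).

49

Since gcd(76, 83) = 1, 76 is invertible modulo 83. Euclid's algorithm: 83 = 1·76 + 7, 76 = 10·7 + 6, 7 = 1·6 + 1; back-substituting gives 1 = 71·76 − 65·83, so 76⁻¹ ≡ 71 (mod 83).
For any y ∈ ℤ/83ℤ, x = 71(y − 37) mod 83 satisfies T(x) = 76·71(y − 37) + 37 ≡ y (since 76·71 ≡ 1 mod 83). So every y has a preimage.
Thus T is surjective.
Since T is surjective, we find T⁻¹(26): we need 76x ≡ 26 − 37 ≡ 72 (mod 83). Using 76⁻¹ = 71: x ≡ 71·72 = 5112 = 61·83 + 49, so x = 49.
Check: T(49) = 76·49 + 37 = 3761 = 45·83 + 26 ≡ 26 (mod 83).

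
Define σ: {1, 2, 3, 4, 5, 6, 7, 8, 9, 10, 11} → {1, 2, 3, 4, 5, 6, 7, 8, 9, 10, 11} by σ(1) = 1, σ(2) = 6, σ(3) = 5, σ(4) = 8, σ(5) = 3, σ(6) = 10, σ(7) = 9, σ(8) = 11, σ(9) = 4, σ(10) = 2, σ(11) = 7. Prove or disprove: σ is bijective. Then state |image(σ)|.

The values 1, 6, 5, 8, 3, 10, 9, 11, 4, 2, 7 are a permutation of {1, 2, 3, 4, 5, 6, 7, 8, 9, 10, 11}: each element appears exactly once.
So σ is injective and surjective, hence bijective.
The image of σ is {1, 2, 3, 4, 5, 6, 7, 8, 9, 10, 11}, which has 11 elements.

11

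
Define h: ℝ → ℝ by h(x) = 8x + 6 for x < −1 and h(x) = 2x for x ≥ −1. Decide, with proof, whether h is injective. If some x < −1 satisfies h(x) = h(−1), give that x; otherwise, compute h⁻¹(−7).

-13/8

Both pieces are strictly increasing (slopes 8 and 2), so each is injective on its own interval.
The left piece maps (−∞, −1) onto (−∞, −2); the right piece maps [−1, ∞) onto [−2, ∞).
These images are disjoint, so no value is attained by both pieces. So h is injective.
Because the two images are disjoint, no x < −1 has h(x) = h(−1), so we compute h⁻¹(−7): −7 lies in (−∞, −2), so solve 8x + 6 = −7: x = (−7 − 6)/8 = −13/8.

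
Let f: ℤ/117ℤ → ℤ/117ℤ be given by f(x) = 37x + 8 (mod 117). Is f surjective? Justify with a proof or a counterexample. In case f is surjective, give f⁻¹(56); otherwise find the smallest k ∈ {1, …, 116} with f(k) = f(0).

93

Since gcd(37, 117) = 1, 37 is invertible modulo 117. Euclid's algorithm: 117 = 3·37 + 6, 37 = 6·6 + 1; back-substituting gives 1 = 19·37 − 6·117, so 37⁻¹ ≡ 19 (mod 117).
For any y ∈ ℤ/117ℤ, x = 19(y − 8) mod 117 satisfies f(x) = 37·19(y − 8) + 8 ≡ y (since 37·19 ≡ 1 mod 117). So every y has a preimage.
Thus f is surjective.
Since f is surjective, we find f⁻¹(56): we need 37x ≡ 56 − 8 ≡ 48 (mod 117). Using 37⁻¹ = 19: x ≡ 19·48 = 912 = 7·117 + 93, so x = 93.
Check: f(93) = 37·93 + 8 = 3449 = 29·117 + 56 ≡ 56 (mod 117).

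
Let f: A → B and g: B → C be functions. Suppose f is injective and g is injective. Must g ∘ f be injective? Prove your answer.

injective

Suppose (g ∘ f)(a) = (g ∘ f)(b), i.e. g(f(a)) = g(f(b)).
Since g is injective, f(a) = f(b). Since f is injective, a = b. Therefore g ∘ f is injective.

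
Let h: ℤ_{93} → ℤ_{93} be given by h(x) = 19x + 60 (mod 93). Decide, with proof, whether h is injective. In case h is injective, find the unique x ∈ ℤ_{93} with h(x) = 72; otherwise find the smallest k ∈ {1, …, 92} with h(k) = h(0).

Suppose h(u) = h(v) in ℤ_{93}. Then 19u + 60 ≡ 19v + 60 (mod 93), therefore 19(u − v) ≡ 0 (mod 93).
Since gcd(19, 93) = 1, 19 is invertible modulo 93, thus u − v ≡ 0 (mod 93), i.e. u = v.
So h is injective.
We now compute 19⁻¹ mod 93 explicitly. Euclid's algorithm: 93 = 4·19 + 17, 19 = 1·17 + 2, 17 = 8·2 + 1; back-substituting gives 1 = 49·19 − 10·93, so 19⁻¹ ≡ 49 (mod 93).
Since h is injective, we find h⁻¹(72): we need 19x ≡ 72 − 60 ≡ 12 (mod 93). Using 19⁻¹ = 49: x ≡ 49·12 = 588 = 6·93 + 30, so x = 30.
Check: h(30) = 19·30 + 60 = 630 = 6·93 + 72 ≡ 72 (mod 93).

30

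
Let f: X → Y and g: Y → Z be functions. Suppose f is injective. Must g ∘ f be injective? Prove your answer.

No. Take X = Y = Z = {1, 2, 3}, f = identity (injective), and g(x) = 1 for every x.
Then (g ∘ f)(1) = 1 = (g ∘ f)(3) with 1 ≠ 3, so g ∘ f is not injective.

not injective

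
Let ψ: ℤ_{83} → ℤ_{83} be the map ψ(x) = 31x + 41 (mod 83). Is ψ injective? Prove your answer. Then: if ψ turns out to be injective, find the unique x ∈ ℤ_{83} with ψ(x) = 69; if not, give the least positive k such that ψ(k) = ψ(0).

Recall: injectivity means: for all a, b in the domain, ψ(a) = ψ(b) implies a = b.
If ψ(a) = ψ(b), then 31a ≡ 31b (mod 83). Because gcd(31, 83) = 1, we may cancel 31 to get a ≡ b (mod 83).
So ψ is injective.
We now compute 31⁻¹ mod 83 explicitly. Euclid's algorithm: 83 = 2·31 + 21, 31 = 1·21 + 10, 21 = 2·10 + 1; back-substituting gives 1 = 75·31 − 28·83, so 31⁻¹ ≡ 75 (mod 83).
Since ψ is injective, we compute ψ⁻¹(69): solve 31x + 41 ≡ 69 (mod 83), i.e. 31x ≡ 28 (mod 83).
Multiplying by 31⁻¹ = 75 gives x ≡ 75·28 = 2100 = 25·83 + 25 ≡ 25 (mod 83).
Check: ψ(25) = 31·25 + 41 = 816 = 9·83 + 69 ≡ 69 (mod 83).

25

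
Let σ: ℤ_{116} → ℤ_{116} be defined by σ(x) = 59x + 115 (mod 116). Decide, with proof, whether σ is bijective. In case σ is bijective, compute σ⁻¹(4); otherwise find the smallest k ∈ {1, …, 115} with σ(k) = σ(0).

By definition, injectivity means: for all a, b in the domain, σ(a) = σ(b) implies a = b.
If σ(a) = σ(b), then 59a ≡ 59b (mod 116). Because gcd(59, 116) = 1, we may cancel 59 to get a ≡ b (mod 116).
We now compute 59⁻¹ mod 116 explicitly. Euclid's algorithm: 116 = 1·59 + 57, 59 = 1·57 + 2, 57 = 28·2 + 1; back-substituting gives 1 = 59·59 − 30·116, so 59⁻¹ ≡ 59 (mod 116).
Then y ↦ 59(y − 115) is a two-sided inverse to σ, so every y ∈ ℤ_{116} has a preimage.
So σ is bijective.
Since σ is bijective, we compute σ⁻¹(4): solve 59x + 115 ≡ 4 (mod 116), i.e. 59x ≡ 5 (mod 116).
Multiplying by 59⁻¹ = 59 gives x ≡ 59·5 = 295 = 2·116 + 63 ≡ 63 (mod 116).
Check: σ(63) = 59·63 + 115 = 3832 = 33·116 + 4 ≡ 4 (mod 116).

63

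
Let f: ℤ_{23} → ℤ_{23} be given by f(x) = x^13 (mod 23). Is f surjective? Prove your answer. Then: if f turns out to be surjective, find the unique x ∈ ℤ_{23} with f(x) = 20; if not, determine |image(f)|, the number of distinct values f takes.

7

Since 23 is prime, the nonzero elements of ℤ_{23} form a cyclic group of order 22.
As gcd(13, 22) = 1, raising to the 13th power is a bijection on this group: if s^13 ≡ t^13 then (st^{−1})^13 = 1, and the only element of order dividing gcd(13, 22) = 1 is 1, so s = t.
With f(0) = 0 this makes f injective on all of ℤ_{23}, hence bijective (finite equal-size domain and codomain). In particular f is surjective.
Since f is surjective, we find the preimage of 20. The inverse of x ↦ x^13 on (ℤ_{23})^× is x ↦ x^17, because 13·17 = 221 = 10·22 + 1 ≡ 1 (mod 22) and x^{22} = 1 for x ≠ 0 (Fermat). So f⁻¹(20) = 20^17 mod 23.
Repeated squaring mod 23: 20^1 ≡ 20, 20^2 ≡ 20² = 400 ≡ 9, 20^4 ≡ 9² = 81 ≡ 12, 20^8 ≡ 12² = 144 ≡ 6, 20^16 ≡ 6² = 36 ≡ 13. Since 17 = 16 + 1, 20^17 ≡ 13·20: 13·20 = 260 ≡ 7. So 20^17 ≡ 7 (mod 23).
Hence f⁻¹(20) = 7.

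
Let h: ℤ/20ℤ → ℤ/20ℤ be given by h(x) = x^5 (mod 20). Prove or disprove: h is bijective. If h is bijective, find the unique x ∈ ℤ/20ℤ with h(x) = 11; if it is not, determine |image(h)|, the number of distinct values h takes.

15

h(0) = 0^5 = 0.
h(10): Repeated squaring mod 20: 10^1 ≡ 10, 10^2 ≡ 10² = 100 ≡ 0, 10^4 ≡ 0² = 0. Since 5 = 4 + 1, 10^5 ≡ 0·10: 0·10 = 0. So 10^5 ≡ 0 (mod 20).
So h(0) = h(10) = 0 while 0 ≠ 10, thus h is not injective, hence not bijective.
Since h is not bijective, we determine |image(h)|. Computing x^5 mod 20 for each x (by repeated squaring, reducing mod 20 at every step), the values h(0), h(1), …, h(19) are: 0, 1, 12, 3, 4, 5, 16, 7, 8, 9, 0, 11, 12, 13, 4, 15, 16, 17, 8, 19.
The distinct values are {0, 1, 3, 4, 5, 7, 8, 9, 11, 12, 13, 15, 16, 17, 19}; there are 15 of them.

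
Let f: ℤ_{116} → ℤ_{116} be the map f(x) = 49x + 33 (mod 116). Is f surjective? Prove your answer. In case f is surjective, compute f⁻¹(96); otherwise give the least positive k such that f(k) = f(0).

Since gcd(49, 116) = 1, 49 is invertible modulo 116. Euclid's algorithm: 116 = 2·49 + 18, 49 = 2·18 + 13, 18 = 1·13 + 5, 13 = 2·5 + 3, 5 = 1·3 + 2, 3 = 1·2 + 1; back-substituting gives 1 = 45·49 − 19·116, so 49⁻¹ ≡ 45 (mod 116).
For any y ∈ ℤ_{116}, x = 45(y − 33) mod 116 satisfies f(x) = 49·45(y − 33) + 33 ≡ y (since 49·45 ≡ 1 mod 116). So every y has a preimage.
Thus f is surjective.
Since f is surjective, we compute f⁻¹(96): solve 49x + 33 ≡ 96 (mod 116), i.e. 49x ≡ 63 (mod 116).
Multiplying by 49⁻¹ = 45 gives x ≡ 45·63 = 2835 = 24·116 + 51 ≡ 51 (mod 116).
Check: f(51) = 49·51 + 33 = 2532 = 21·116 + 96 ≡ 96 (mod 116).

51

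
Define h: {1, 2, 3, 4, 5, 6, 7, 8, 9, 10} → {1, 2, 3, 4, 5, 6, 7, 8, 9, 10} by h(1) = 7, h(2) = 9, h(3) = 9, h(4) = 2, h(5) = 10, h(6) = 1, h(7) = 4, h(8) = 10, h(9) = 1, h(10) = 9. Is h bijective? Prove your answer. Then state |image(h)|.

6

h(2) = 9 = h(3) with 2 ≠ 3, so h is not injective, hence not bijective.
The image of h is {1, 2, 4, 7, 9, 10}, which has 6 elements.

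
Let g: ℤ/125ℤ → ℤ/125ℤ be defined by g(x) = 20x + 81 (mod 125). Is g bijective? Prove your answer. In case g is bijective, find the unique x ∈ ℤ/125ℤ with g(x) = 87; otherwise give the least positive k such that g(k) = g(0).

25

By definition, g is injective if g(x_1) = g(x_2) implies x_1 = x_2.
We have gcd(20, 125) = 5 > 1. Taking x_1 = 0 and x_2 = 25: g(0) = 81 and g(25) = 20·25 + 81 = 581 ≡ 81 (mod 125).
So g(0) = g(25) while 0 ≠ 25, hence g is not injective, hence not bijective.
Since g is not bijective, we find the least positive k with g(k) = g(0): this means 20k ≡ 0 (mod 125), i.e. 125 ∣ 20k. Since gcd(20, 125) = 5, dividing through by 5 this holds exactly when 25 ∣ 4k, and as gcd(4, 25) = 1, exactly when 25 ∣ k.
The smallest positive such k is 25.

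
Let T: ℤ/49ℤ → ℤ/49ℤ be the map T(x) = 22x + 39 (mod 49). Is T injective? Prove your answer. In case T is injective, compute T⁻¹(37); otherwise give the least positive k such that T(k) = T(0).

40

If T(a) = T(b), then 22a ≡ 22b (mod 49). Because gcd(22, 49) = 1, we may cancel 22 to get a ≡ b (mod 49).
Hence T is injective.
We now compute 22⁻¹ mod 49 explicitly. Euclid's algorithm: 49 = 2·22 + 5, 22 = 4·5 + 2, 5 = 2·2 + 1; back-substituting gives 1 = 29·22 − 13·49, so 22⁻¹ ≡ 29 (mod 49).
Since T is injective, we find T⁻¹(37): we need 22x ≡ 37 − 39 ≡ 47 (mod 49). Using 22⁻¹ = 29: x ≡ 29·47 = 1363 = 27·49 + 40, so x = 40.
Check: T(40) = 22·40 + 39 = 919 = 18·49 + 37 ≡ 37 (mod 49).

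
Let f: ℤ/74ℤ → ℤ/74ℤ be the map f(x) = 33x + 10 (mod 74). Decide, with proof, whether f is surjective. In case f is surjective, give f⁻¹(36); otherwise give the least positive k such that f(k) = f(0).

Since gcd(33, 74) = 1, 33 is invertible modulo 74. Euclid's algorithm: 74 = 2·33 + 8, 33 = 4·8 + 1; back-substituting gives 1 = 9·33 − 4·74, so 33⁻¹ ≡ 9 (mod 74).
For any y ∈ ℤ/74ℤ, x = 9(y − 10) mod 74 satisfies f(x) = 33·9(y − 10) + 10 ≡ y (since 33·9 ≡ 1 mod 74). So every y has a preimage.
Hence f is surjective.
Since f is surjective, we compute f⁻¹(36): solve 33x + 10 ≡ 36 (mod 74), i.e. 33x ≡ 26 (mod 74).
Multiplying by 33⁻¹ = 9 gives x ≡ 9·26 = 234 = 3·74 + 12 ≡ 12 (mod 74).
Check: f(12) = 33·12 + 10 = 406 = 5·74 + 36 ≡ 36 (mod 74).

12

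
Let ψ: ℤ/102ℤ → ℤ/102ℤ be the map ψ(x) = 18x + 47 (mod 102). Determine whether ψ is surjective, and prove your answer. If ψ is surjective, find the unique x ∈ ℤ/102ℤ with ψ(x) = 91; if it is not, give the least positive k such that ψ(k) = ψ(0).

Since gcd(18, 102) = 6, we have 18x ≡ 0 (mod 6) for all x, so ψ(x) ≡ 5 (mod 6).
But 0 ≢ 5 (mod 6), so 0 ∈ ℤ/102ℤ has no preimage. Thus ψ is not surjective.
Since ψ is not surjective, we find the least positive k with ψ(k) = ψ(0): this means 18k ≡ 0 (mod 102), i.e. 102 ∣ 18k. Since gcd(18, 102) = 6, dividing through by 6 this holds exactly when 17 ∣ 3k, and as gcd(3, 17) = 1, exactly when 17 ∣ k.
The smallest positive such k is 17.

17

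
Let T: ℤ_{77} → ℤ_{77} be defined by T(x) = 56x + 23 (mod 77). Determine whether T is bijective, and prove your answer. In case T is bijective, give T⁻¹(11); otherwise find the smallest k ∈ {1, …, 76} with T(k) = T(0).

11

We have gcd(56, 77) = 7 > 1. Taking a = 0 and b = 11: T(0) = 23 and T(11) = 56·11 + 23 = 639 ≡ 23 (mod 77).
So T(0) = T(11) while 0 ≠ 11, so T is not injective, hence not bijective.
Since T is not bijective, we find the least positive k with T(k) = T(0): this means 56k ≡ 0 (mod 77), i.e. 77 ∣ 56k. Since gcd(56, 77) = 7, dividing through by 7 this holds exactly when 11 ∣ 8k, and as gcd(8, 11) = 1, exactly when 11 ∣ k.
The smallest positive such k is 11.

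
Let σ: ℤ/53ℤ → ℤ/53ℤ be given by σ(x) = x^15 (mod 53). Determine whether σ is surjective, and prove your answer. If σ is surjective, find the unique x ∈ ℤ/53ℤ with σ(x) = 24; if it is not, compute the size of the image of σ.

36

Since 53 is prime, the nonzero elements of ℤ/53ℤ form a cyclic group of order 52.
As gcd(15, 52) = 1, raising to the 15th power is a bijection on this group: if a^15 ≡ b^15 then (ab^{−1})^15 = 1, and the only element of order dividing gcd(15, 52) = 1 is 1, so a = b.
With σ(0) = 0 this makes σ injective on all of ℤ/53ℤ, hence bijective (finite equal-size domain and codomain). In particular σ is surjective.
Since σ is surjective, we find the preimage of 24. The inverse of x ↦ x^15 on (ℤ/53ℤ)^× is x ↦ x^7, because 15·7 = 105 = 2·52 + 1 ≡ 1 (mod 52) and x^{52} = 1 for x ≠ 0 (Fermat). So σ⁻¹(24) = 24^7 mod 53.
Repeated squaring mod 53: 24^1 ≡ 24, 24^2 ≡ 24² = 576 ≡ 46, 24^4 ≡ 46² = 2116 ≡ 49. Since 7 = 4 + 2 + 1, 24^7 ≡ 49·46·24: 49·46 = 2254 ≡ 28, then 28·24 = 672 ≡ 36. So 24^7 ≡ 36 (mod 53).
Hence σ⁻¹(24) = 36.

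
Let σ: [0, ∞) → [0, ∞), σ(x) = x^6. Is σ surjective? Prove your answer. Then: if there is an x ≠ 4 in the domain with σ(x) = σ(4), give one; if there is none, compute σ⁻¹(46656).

For any y ∈ [0, ∞), x = y^{1/6} ∈ [0, ∞) gives σ(x) = y, so σ is surjective.
Since x ↦ x^6 is strictly increasing on [0, ∞), it is injective there, so no x ≠ 4 in the domain has σ(x) = σ(4). We therefore compute σ⁻¹(46656) = 46656^{1/6} = 6 (indeed 6^6 = 46656).

6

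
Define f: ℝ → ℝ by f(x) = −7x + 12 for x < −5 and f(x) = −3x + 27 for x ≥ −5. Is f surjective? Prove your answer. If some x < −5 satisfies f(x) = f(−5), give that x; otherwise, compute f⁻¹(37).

Both pieces are strictly decreasing (slopes −7 and −3), so each is injective on its own interval.
The left piece maps (−∞, −5) onto (47, ∞); the right piece maps [−5, ∞) onto (−∞, 42].
The union (47, ∞) ∪ (−∞, 42] omits the interval between 47 and 42; in particular 47 has no preimage. So f is not surjective.
Because the two images are disjoint, no x < −5 has f(x) = f(−5), so we compute f⁻¹(37): 37 lies in (−∞, 42], so solve −3x + 27 = 37: x = (37 − 27)/(−3) = −10/3.

-10/3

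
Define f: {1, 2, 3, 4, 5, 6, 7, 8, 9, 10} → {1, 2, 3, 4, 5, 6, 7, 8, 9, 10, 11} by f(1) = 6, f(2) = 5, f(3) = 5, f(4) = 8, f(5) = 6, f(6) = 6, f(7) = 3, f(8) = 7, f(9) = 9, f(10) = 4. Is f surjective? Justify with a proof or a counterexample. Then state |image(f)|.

7

No element maps to 1, so f is not surjective.
The image of f is {3, 4, 5, 6, 7, 8, 9}, which has 7 elements.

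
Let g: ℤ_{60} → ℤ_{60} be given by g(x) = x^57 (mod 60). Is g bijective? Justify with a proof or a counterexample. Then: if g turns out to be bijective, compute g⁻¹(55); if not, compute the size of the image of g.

g(0) = 0^57 = 0.
g(30): Repeated squaring mod 60: 30^1 ≡ 30, 30^2 ≡ 30² = 900 ≡ 0, 30^4 ≡ 0² = 0, 30^8 ≡ 0² = 0, 30^16 ≡ 0² = 0, 30^32 ≡ 0² = 0. Since 57 = 32 + 16 + 8 + 1, 30^57 ≡ 0·0·0·30: 0·0 = 0, then 0·0 = 0, then 0·30 = 0. So 30^57 ≡ 0 (mod 60).
So g(0) = g(30) = 0 while 0 ≠ 30, therefore g is not injective, hence not bijective.
Since g is not bijective, we determine |image(g)|. Computing x^57 mod 60 for each x (by repeated squaring, reducing mod 60 at every step), the values g(0), g(1), …, g(59) are: 0, 1, 32, 3, 4, 5, 36, 7, 8, 9, 40, 11, 12, 13, 44, 15, 16, 17, 48, 19, 20, 21, 52, 23, 24, 25, 56, 27, 28, 29, 0, 31, 32, 33, 4, 35, 36, 37, 8, 39, 40, 41, 12, 43, 44, 45, 16, 47, 48, 49, 20, 51, 52, 53, 24, 55, 56, 57, 28, 59.
The distinct values are {0, 1, 3, 4, 5, 7, 8, 9, 11, 12, 13, 15, 16, 17, 19, 20, 21, 23, 24, 25, 27, 28, 29, 31, 32, 33, 35, 36, 37, 39, 40, 41, 43, 44, 45, 47, 48, 49, 51, 52, 53, 55, 56, 57, 59}; there are 45 of them.

45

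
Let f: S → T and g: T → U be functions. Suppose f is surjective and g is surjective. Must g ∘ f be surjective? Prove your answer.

Let c ∈ U. Since g is surjective, there is b ∈ T with g(b) = c. Since f is surjective, there is a ∈ S with f(a) = b.
Then (g ∘ f)(a) = g(b) = c. Hence g ∘ f is surjective.

surjective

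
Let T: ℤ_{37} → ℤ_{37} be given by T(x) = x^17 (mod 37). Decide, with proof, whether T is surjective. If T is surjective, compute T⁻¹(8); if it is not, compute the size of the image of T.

23

Since 37 is prime, the nonzero elements of ℤ_{37} form a cyclic group of order 36.
As gcd(17, 36) = 1, raising to the 17th power is a bijection on this group: if s^17 ≡ t^17 then (st^{−1})^17 = 1, and the only element of order dividing gcd(17, 36) = 1 is 1, so s = t.
With T(0) = 0 this makes T injective on all of ℤ_{37}, hence bijective (finite equal-size domain and codomain). In particular T is surjective.
Since T is surjective, we find the preimage of 8. The inverse of x ↦ x^17 on (ℤ_{37})^× is x ↦ x^17, because 17·17 = 289 = 8·36 + 1 ≡ 1 (mod 36) and x^{36} = 1 for x ≠ 0 (Fermat). So T⁻¹(8) = 8^17 mod 37.
Repeated squaring mod 37: 8^1 ≡ 8, 8^2 ≡ 8² = 64 ≡ 27, 8^4 ≡ 27² = 729 ≡ 26, 8^8 ≡ 26² = 676 ≡ 10, 8^16 ≡ 10² = 100 ≡ 26. Since 17 = 16 + 1, 8^17 ≡ 26·8: 26·8 = 208 ≡ 23. So 8^17 ≡ 23 (mod 37).
Hence T⁻¹(8) = 23.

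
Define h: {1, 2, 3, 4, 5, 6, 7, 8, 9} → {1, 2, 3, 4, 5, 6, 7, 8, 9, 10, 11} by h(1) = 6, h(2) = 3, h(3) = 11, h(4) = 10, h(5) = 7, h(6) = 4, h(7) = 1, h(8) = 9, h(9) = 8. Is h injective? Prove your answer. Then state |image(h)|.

The values h(1), …, h(9) are 6, 3, 11, 10, 7, 4, 1, 9, 8 — all distinct.
So h(u) = h(v) only when u = v, and h is injective.
The image of h is {1, 3, 4, 6, 7, 8, 9, 10, 11}, which has 9 elements.

9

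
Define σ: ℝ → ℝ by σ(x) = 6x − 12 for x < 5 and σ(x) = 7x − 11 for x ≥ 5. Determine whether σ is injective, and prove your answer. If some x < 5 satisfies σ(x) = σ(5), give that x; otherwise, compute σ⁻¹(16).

Both pieces are strictly increasing (slopes 6 and 7), so each is injective on its own interval.
The left piece maps (−∞, 5) onto (−∞, 18); the right piece maps [5, ∞) onto [24, ∞).
These images are disjoint, so no value is attained by both pieces. Therefore σ is injective.
Because the two images are disjoint, no x < 5 has σ(x) = σ(5), so we compute σ⁻¹(16): 16 lies in (−∞, 18), so solve 6x − 12 = 16: x = (16 + 12)/6 = 14/3.

14/3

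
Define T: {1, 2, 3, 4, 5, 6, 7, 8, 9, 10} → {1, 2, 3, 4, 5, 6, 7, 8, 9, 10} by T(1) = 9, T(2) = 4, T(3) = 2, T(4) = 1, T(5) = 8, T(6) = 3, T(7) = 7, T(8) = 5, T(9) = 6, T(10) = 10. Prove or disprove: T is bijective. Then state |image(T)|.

The values 9, 4, 2, 1, 8, 3, 7, 5, 6, 10 are a permutation of {1, 2, 3, 4, 5, 6, 7, 8, 9, 10}: each element appears exactly once.
So T is injective and surjective, hence bijective.
The image of T is {1, 2, 3, 4, 5, 6, 7, 8, 9, 10}, which has 10 elements.

10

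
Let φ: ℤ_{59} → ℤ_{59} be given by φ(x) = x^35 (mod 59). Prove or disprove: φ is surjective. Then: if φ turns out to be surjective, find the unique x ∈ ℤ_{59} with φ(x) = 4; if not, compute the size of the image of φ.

Since 59 is prime, the nonzero elements of ℤ_{59} form a cyclic group of order 58.
As gcd(35, 58) = 1, raising to the 35th power is a bijection on this group: if x_1^35 ≡ x_2^35 then (x_1x_2^{−1})^35 = 1, and the only element of order dividing gcd(35, 58) = 1 is 1, so x_1 = x_2.
With φ(0) = 0 this makes φ injective on all of ℤ_{59}, hence bijective (finite equal-size domain and codomain). In particular φ is surjective.
Since φ is surjective, we find the preimage of 4. The inverse of x ↦ x^35 on (ℤ_{59})^× is x ↦ x^5, because 35·5 = 175 = 3·58 + 1 ≡ 1 (mod 58) and x^{58} = 1 for x ≠ 0 (Fermat). So φ⁻¹(4) = 4^5 mod 59.
Repeated squaring mod 59: 4^1 ≡ 4, 4^2 ≡ 4² = 16, 4^4 ≡ 16² = 256 ≡ 20. Since 5 = 4 + 1, 4^5 ≡ 20·4: 20·4 = 80 ≡ 21. So 4^5 ≡ 21 (mod 59).
Hence φ⁻¹(4) = 21.

21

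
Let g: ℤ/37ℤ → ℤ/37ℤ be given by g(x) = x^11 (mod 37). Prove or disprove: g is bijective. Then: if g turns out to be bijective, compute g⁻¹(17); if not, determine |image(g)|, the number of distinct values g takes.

Since 37 is prime, the nonzero elements of ℤ/37ℤ form a cyclic group of order 36.
As gcd(11, 36) = 1, raising to the 11th power is a bijection on this group: if x_1^11 ≡ x_2^11 then (x_1x_2^{−1})^11 = 1, and the only element of order dividing gcd(11, 36) = 1 is 1, so x_1 = x_2.
With g(0) = 0 this makes g injective on all of ℤ/37ℤ, hence bijective (finite equal-size domain and codomain). In particular g is bijective.
Since g is bijective, we find the preimage of 17. The inverse of x ↦ x^11 on (ℤ/37ℤ)^× is x ↦ x^23, because 11·23 = 253 = 7·36 + 1 ≡ 1 (mod 36) and x^{36} = 1 for x ≠ 0 (Fermat). So g⁻¹(17) = 17^23 mod 37.
Repeated squaring mod 37: 17^1 ≡ 17, 17^2 ≡ 17² = 289 ≡ 30, 17^4 ≡ 30² = 900 ≡ 12, 17^8 ≡ 12² = 144 ≡ 33, 17^16 ≡ 33² = 1089 ≡ 16. Since 23 = 16 + 4 + 2 + 1, 17^23 ≡ 16·12·30·17: 16·12 = 192 ≡ 7, then 7·30 = 210 ≡ 25, then 25·17 = 425 ≡ 18. So 17^23 ≡ 18 (mod 37).
Hence g⁻¹(17) = 18.

18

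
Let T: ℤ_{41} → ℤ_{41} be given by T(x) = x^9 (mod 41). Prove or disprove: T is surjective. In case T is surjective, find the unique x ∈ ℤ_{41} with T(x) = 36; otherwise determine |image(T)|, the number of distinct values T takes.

Since 41 is prime, the nonzero elements of ℤ_{41} form a cyclic group of order 40.
As gcd(9, 40) = 1, raising to the 9th power is a bijection on this group: if x_1^9 ≡ x_2^9 then (x_1x_2^{−1})^9 = 1, and the only element of order dividing gcd(9, 40) = 1 is 1, so x_1 = x_2.
With T(0) = 0 this makes T injective on all of ℤ_{41}, hence bijective (finite equal-size domain and codomain). In particular T is surjective.
Since T is surjective, we find the preimage of 36. The inverse of x ↦ x^9 on (ℤ_{41})^× is x ↦ x^9, because 9·9 = 81 = 2·40 + 1 ≡ 1 (mod 40) and x^{40} = 1 for x ≠ 0 (Fermat). So T⁻¹(36) = 36^9 mod 41.
Repeated squaring mod 41: 36^1 ≡ 36, 36^2 ≡ 36² = 1296 ≡ 25, 36^4 ≡ 25² = 625 ≡ 10, 36^8 ≡ 10² = 100 ≡ 18. Since 9 = 8 + 1, 36^9 ≡ 18·36: 18·36 = 648 ≡ 33. So 36^9 ≡ 33 (mod 41).
Hence T⁻¹(36) = 33.

33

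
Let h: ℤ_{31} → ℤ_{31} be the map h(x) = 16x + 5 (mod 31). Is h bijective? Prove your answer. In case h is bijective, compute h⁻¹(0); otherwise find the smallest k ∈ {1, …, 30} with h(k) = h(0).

If h(s) = h(t), then 16s ≡ 16t (mod 31). Because gcd(16, 31) = 1, we may cancel 16 to get s ≡ t (mod 31).
We now compute 16⁻¹ mod 31 explicitly. Euclid's algorithm: 31 = 1·16 + 15, 16 = 1·15 + 1; back-substituting gives 1 = 2·16 − 1·31, so 16⁻¹ ≡ 2 (mod 31).
Then y ↦ 2(y − 5) is a two-sided inverse to h, so every y ∈ ℤ_{31} has a preimage.
So h is bijective.
Since h is bijective, we find h⁻¹(0): we need 16x ≡ 0 − 5 ≡ 26 (mod 31). Using 16⁻¹ = 2: x ≡ 2·26 = 52 = 1·31 + 21, so x = 21.
Check: h(21) = 16·21 + 5 = 341 = 11·31 + 0 ≡ 0 (mod 31).

21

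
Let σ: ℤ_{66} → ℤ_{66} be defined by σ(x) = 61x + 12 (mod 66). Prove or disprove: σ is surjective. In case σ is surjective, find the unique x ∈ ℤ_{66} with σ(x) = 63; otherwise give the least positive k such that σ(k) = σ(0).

3

Since gcd(61, 66) = 1, 61 is invertible modulo 66. Euclid's algorithm: 66 = 1·61 + 5, 61 = 12·5 + 1; back-substituting gives 1 = 13·61 − 12·66, so 61⁻¹ ≡ 13 (mod 66).
Then y ↦ 13(y − 12) is a two-sided inverse to σ, so every y ∈ ℤ_{66} has a preimage.
Thus σ is surjective.
Since σ is surjective, we compute σ⁻¹(63): solve 61x + 12 ≡ 63 (mod 66), i.e. 61x ≡ 51 (mod 66).
Multiplying by 61⁻¹ = 13 gives x ≡ 13·51 = 663 = 10·66 + 3 ≡ 3 (mod 66).
Check: σ(3) = 61·3 + 12 = 195 = 2·66 + 63 ≡ 63 (mod 66).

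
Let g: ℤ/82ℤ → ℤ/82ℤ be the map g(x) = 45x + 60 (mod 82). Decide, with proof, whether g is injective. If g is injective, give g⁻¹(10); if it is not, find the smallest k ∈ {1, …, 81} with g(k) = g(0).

Recall: injectivity means: for all u, v in the domain, g(u) = g(v) implies u = v.
If g(u) = g(v), then 45u ≡ 45v (mod 82). Because gcd(45, 82) = 1, we may cancel 45 to get u ≡ v (mod 82).
Thus g is injective.
We now compute 45⁻¹ mod 82 explicitly. Euclid's algorithm: 82 = 1·45 + 37, 45 = 1·37 + 8, 37 = 4·8 + 5, 8 = 1·5 + 3, 5 = 1·3 + 2, 3 = 1·2 + 1; back-substituting gives 1 = 31·45 − 17·82, so 45⁻¹ ≡ 31 (mod 82).
Since g is injective, we find g⁻¹(10): we need 45x ≡ 10 − 60 ≡ 32 (mod 82). Using 45⁻¹ = 31: x ≡ 31·32 = 992 = 12·82 + 8, so x = 8.
Check: g(8) = 45·8 + 60 = 420 = 5·82 + 10 ≡ 10 (mod 82).

8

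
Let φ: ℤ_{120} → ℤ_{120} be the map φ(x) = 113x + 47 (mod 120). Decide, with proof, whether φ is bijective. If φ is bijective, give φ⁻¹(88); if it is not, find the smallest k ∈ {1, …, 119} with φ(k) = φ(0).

By definition, injectivity means: for all x_1, x_2 in the domain, φ(x_1) = φ(x_2) implies x_1 = x_2.
Suppose φ(x_1) = φ(x_2) in ℤ_{120}. Then 113x_1 + 47 ≡ 113x_2 + 47 (mod 120), so 113(x_1 − x_2) ≡ 0 (mod 120).
Since gcd(113, 120) = 1, 113 is invertible modulo 120, thus x_1 − x_2 ≡ 0 (mod 120), i.e. x_1 = x_2.
We now compute 113⁻¹ mod 120 explicitly. Euclid's algorithm: 120 = 1·113 + 7, 113 = 16·7 + 1; back-substituting gives 1 = 17·113 − 16·120, so 113⁻¹ ≡ 17 (mod 120).
For any y ∈ ℤ_{120}, x = 17(y − 47) mod 120 satisfies φ(x) = 113·17(y − 47) + 47 ≡ y (since 113·17 ≡ 1 mod 120). So every y has a preimage.
Hence φ is bijective.
Since φ is bijective, we find φ⁻¹(88): we need 113x ≡ 88 − 47 ≡ 41 (mod 120). Using 113⁻¹ = 17: x ≡ 17·41 = 697 = 5·120 + 97, so x = 97.
Check: φ(97) = 113·97 + 47 = 11008 = 91·120 + 88 ≡ 88 (mod 120).

97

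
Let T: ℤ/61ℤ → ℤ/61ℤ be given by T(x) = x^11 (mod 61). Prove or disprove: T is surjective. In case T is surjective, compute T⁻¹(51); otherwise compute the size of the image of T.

43

Since 61 is prime, the nonzero elements of ℤ/61ℤ form a cyclic group of order 60.
As gcd(11, 60) = 1, raising to the 11th power is a bijection on this group: if x_1^11 ≡ x_2^11 then (x_1x_2^{−1})^11 = 1, and the only element of order dividing gcd(11, 60) = 1 is 1, so x_1 = x_2.
With T(0) = 0 this makes T injective on all of ℤ/61ℤ, hence bijective (finite equal-size domain and codomain). In particular T is surjective.
Since T is surjective, we find the preimage of 51. The inverse of x ↦ x^11 on (ℤ/61ℤ)^× is x ↦ x^11, because 11·11 = 121 = 2·60 + 1 ≡ 1 (mod 60) and x^{60} = 1 for x ≠ 0 (Fermat). So T⁻¹(51) = 51^11 mod 61.
Repeated squaring mod 61: 51^1 ≡ 51, 51^2 ≡ 51² = 2601 ≡ 39, 51^4 ≡ 39² = 1521 ≡ 57, 51^8 ≡ 57² = 3249 ≡ 16. Since 11 = 8 + 2 + 1, 51^11 ≡ 16·39·51: 16·39 = 624 ≡ 14, then 14·51 = 714 ≡ 43. So 51^11 ≡ 43 (mod 61).
Hence T⁻¹(51) = 43.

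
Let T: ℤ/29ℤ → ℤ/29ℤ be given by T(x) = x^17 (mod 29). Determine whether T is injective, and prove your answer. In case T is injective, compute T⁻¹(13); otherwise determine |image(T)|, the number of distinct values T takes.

6

Since 29 is prime, the nonzero elements of ℤ/29ℤ form a cyclic group of order 28.
As gcd(17, 28) = 1, raising to the 17th power is a bijection on this group: if s^17 ≡ t^17 then (st^{−1})^17 = 1, and the only element of order dividing gcd(17, 28) = 1 is 1, so s = t.
With T(0) = 0 this makes T injective on all of ℤ/29ℤ, hence bijective (finite equal-size domain and codomain). In particular T is injective.
Since T is injective, we find the preimage of 13. The inverse of x ↦ x^17 on (ℤ/29ℤ)^× is x ↦ x^5, because 17·5 = 85 = 3·28 + 1 ≡ 1 (mod 28) and x^{28} = 1 for x ≠ 0 (Fermat). So T⁻¹(13) = 13^5 mod 29.
Repeated squaring mod 29: 13^1 ≡ 13, 13^2 ≡ 13² = 169 ≡ 24, 13^4 ≡ 24² = 576 ≡ 25. Since 5 = 4 + 1, 13^5 ≡ 25·13: 25·13 = 325 ≡ 6. So 13^5 ≡ 6 (mod 29).
Hence T⁻¹(13) = 6.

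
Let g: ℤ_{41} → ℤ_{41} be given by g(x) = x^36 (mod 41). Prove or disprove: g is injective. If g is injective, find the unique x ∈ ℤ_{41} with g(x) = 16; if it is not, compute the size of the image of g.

g(4): Repeated squaring mod 41: 4^1 ≡ 4, 4^2 ≡ 4² = 16, 4^4 ≡ 16² = 256 ≡ 10, 4^8 ≡ 10² = 100 ≡ 18, 4^16 ≡ 18² = 324 ≡ 37, 4^32 ≡ 37² = 1369 ≡ 16. Since 36 = 32 + 4, 4^36 ≡ 16·10: 16·10 = 160 ≡ 37. So 4^36 ≡ 37 (mod 41).
g(5): Repeated squaring mod 41: 5^1 ≡ 5, 5^2 ≡ 5² = 25, 5^4 ≡ 25² = 625 ≡ 10, 5^8 ≡ 10² = 100 ≡ 18, 5^16 ≡ 18² = 324 ≡ 37, 5^32 ≡ 37² = 1369 ≡ 16. Since 36 = 32 + 4, 5^36 ≡ 16·10: 16·10 = 160 ≡ 37. So 5^36 ≡ 37 (mod 41).
So g(4) = g(5) = 37 while 4 ≠ 5, hence g is not injective.
Since g is not injective, we determine |image(g)|. Computing x^36 mod 41 for each x (by repeated squaring, reducing mod 41 at every step), the values g(0), g(1), …, g(40) are: 0, 1, 18, 40, 37, 37, 23, 25, 10, 1, 10, 31, 4, 23, 40, 4, 16, 31, 18, 25, 16, 16, 25, 18, 31, 16, 4, 40, 23, 4, 31, 10, 1, 10, 25, 23, 37, 37, 40, 18, 1.
The distinct values are {0, 1, 4, 10, 16, 18, 23, 25, 31, 37, 40}; there are 11 of them.

11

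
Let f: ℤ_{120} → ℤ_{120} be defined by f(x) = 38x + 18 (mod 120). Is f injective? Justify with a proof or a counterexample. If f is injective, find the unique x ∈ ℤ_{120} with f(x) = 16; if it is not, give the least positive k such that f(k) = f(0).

60

By definition, f is injective if f(a) = f(b) implies a = b.
We have gcd(38, 120) = 2 > 1. Taking a = 0 and b = 60: f(0) = 18 and f(60) = 38·60 + 18 = 2298 ≡ 18 (mod 120).
So f(0) = f(60) while 0 ≠ 60, therefore f is not injective.
Since f is not injective, we find the least positive k with f(k) = f(0): this means 38k ≡ 0 (mod 120), i.e. 120 ∣ 38k. Since gcd(38, 120) = 2, dividing through by 2 this holds exactly when 60 ∣ 19k, and as gcd(19, 60) = 1, exactly when 60 ∣ k.
The smallest positive such k is 60.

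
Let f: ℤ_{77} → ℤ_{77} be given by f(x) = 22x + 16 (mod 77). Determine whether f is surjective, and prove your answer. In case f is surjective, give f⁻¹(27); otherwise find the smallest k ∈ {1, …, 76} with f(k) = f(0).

Recall: f is surjective if every y in the codomain equals f(x) for some x in the domain.
Since gcd(22, 77) = 11, we have 22x ≡ 0 (mod 11) for all x, so f(x) ≡ 5 (mod 11).
But 0 ≢ 5 (mod 11), so 0 ∈ ℤ_{77} has no preimage. So f is not surjective.
Since f is not surjective, we find the least positive k with f(k) = f(0): this means 22k ≡ 0 (mod 77), i.e. 77 ∣ 22k. Since gcd(22, 77) = 11, dividing through by 11 this holds exactly when 7 ∣ 2k, and as gcd(2, 7) = 1, exactly when 7 ∣ k.
The smallest positive such k is 7.

7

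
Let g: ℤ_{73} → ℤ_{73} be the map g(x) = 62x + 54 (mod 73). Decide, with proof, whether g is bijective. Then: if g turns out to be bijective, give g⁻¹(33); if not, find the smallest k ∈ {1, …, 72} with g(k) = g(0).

Suppose g(s) = g(t) in ℤ_{73}. Then 62s + 54 ≡ 62t + 54 (mod 73), so 62(s − t) ≡ 0 (mod 73).
Since gcd(62, 73) = 1, 62 is invertible modulo 73, therefore s − t ≡ 0 (mod 73), i.e. s = t.
We now compute 62⁻¹ mod 73 explicitly. Euclid's algorithm: 73 = 1·62 + 11, 62 = 5·11 + 7, 11 = 1·7 + 4, 7 = 1·4 + 3, 4 = 1·3 + 1; back-substituting gives 1 = 53·62 − 45·73, so 62⁻¹ ≡ 53 (mod 73).
For any y ∈ ℤ_{73}, x = 53(y − 54) mod 73 satisfies g(x) = 62·53(y − 54) + 54 ≡ y (since 62·53 ≡ 1 mod 73). So every y has a preimage.
Thus g is bijective.
Since g is bijective, we find g⁻¹(33): we need 62x ≡ 33 − 54 ≡ 52 (mod 73). Using 62⁻¹ = 53: x ≡ 53·52 = 2756 = 37·73 + 55, so x = 55.
Check: g(55) = 62·55 + 54 = 3464 = 47·73 + 33 ≡ 33 (mod 73).

55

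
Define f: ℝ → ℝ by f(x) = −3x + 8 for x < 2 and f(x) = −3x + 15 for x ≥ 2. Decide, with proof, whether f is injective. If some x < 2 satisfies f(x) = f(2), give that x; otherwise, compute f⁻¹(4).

Both pieces are strictly decreasing (slopes −3 and −3), so each is injective on its own interval.
The left piece maps (−∞, 2) onto (2, ∞); the right piece maps [2, ∞) onto (−∞, 9].
These images overlap. In particular f(2) = 9 (right piece), and solving −3x + 8 = 9 on the left piece gives x = −1/3 < 2.
So f(−1/3) = f(2) with −1/3 ≠ 2, and f is not injective. This x = −1/3 is the requested value below 2.

-1/3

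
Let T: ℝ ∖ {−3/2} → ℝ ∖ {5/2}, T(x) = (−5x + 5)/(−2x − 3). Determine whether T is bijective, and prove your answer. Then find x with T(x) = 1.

Suppose T(x_1) = T(x_2). Cross-multiplying: (−5x_1 + 5)(−2x_2 − 3) = (−5x_2 + 5)(−2x_1 − 3).
Expanding both sides and cancelling the symmetric terms leaves 25·(x_1 − x_2) = 0. Since 25 ≠ 0, x_1 = x_2. Thus T is injective.
For any y ≠ 5/2, solving y(−2x − 3) = −5x + 5 for x gives a well-defined x ≠ −3/2. So T is surjective.
So T is bijective.
Solving T(x) = 1: cross-multiplying gives −5x + 5 = 1(−2x − 3), which rearranges to −3x = −8, so x = 8/3.

8/3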